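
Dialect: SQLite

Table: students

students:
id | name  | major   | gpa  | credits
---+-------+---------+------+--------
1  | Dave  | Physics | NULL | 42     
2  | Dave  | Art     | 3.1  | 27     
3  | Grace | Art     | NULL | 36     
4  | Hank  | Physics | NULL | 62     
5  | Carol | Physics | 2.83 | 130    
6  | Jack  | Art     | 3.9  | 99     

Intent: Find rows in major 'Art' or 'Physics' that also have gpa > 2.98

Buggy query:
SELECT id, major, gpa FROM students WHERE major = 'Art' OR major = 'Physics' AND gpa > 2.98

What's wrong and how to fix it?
Bug: Without parentheses, AND is evaluated before OR, so the gpa filter only applies to the 'Physics' branch

Fix: Group the OR with parentheses (or use IN), then AND the threshold

Corrected query:
SELECT id, major, gpa FROM students WHERE (major = 'Art' OR major = 'Physics') AND gpa > 2.98

Result:
id | major | gpa
---+-------+----
2  | Art   | 3.1
6  | Art   | 3.9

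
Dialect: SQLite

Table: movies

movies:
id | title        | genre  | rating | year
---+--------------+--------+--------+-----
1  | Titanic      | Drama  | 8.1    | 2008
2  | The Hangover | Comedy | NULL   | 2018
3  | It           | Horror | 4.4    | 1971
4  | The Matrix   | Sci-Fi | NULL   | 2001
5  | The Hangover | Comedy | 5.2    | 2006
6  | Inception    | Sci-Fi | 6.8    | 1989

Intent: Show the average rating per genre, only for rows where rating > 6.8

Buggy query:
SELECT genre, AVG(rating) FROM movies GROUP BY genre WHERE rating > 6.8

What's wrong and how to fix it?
Bug: Row-level WHERE must come before GROUP BY in the clause order

Fix: Move the WHERE clause before GROUP BY

Corrected query:
SELECT genre, AVG(rating) FROM movies WHERE rating > 6.8 GROUP BY genre

Result:
genre | AVG(rating)
------+------------
Drama | 8.1        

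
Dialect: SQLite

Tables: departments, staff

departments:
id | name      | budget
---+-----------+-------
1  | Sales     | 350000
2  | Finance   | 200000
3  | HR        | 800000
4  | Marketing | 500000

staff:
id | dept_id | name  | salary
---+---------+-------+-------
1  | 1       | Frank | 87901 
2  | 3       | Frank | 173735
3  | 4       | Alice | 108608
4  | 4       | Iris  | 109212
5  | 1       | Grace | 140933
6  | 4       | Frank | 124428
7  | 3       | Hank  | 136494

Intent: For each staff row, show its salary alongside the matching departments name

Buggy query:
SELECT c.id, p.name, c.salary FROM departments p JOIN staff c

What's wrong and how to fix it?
Bug: Missing join condition: each staff row is matched to all departments rows instead of just its own

Fix: Specify the join condition linking the foreign key to the parent id

Corrected query:
SELECT c.id, p.name, c.salary FROM departments p JOIN staff c ON c.dept_id = p.id

Result:
id | name      | salary
---+-----------+-------
1  | Sales     | 87901 
2  | HR        | 173735
3  | Marketing | 108608
4  | Marketing | 109212
5  | Sales     | 140933
6  | Marketing | 124428
7  | HR        | 136494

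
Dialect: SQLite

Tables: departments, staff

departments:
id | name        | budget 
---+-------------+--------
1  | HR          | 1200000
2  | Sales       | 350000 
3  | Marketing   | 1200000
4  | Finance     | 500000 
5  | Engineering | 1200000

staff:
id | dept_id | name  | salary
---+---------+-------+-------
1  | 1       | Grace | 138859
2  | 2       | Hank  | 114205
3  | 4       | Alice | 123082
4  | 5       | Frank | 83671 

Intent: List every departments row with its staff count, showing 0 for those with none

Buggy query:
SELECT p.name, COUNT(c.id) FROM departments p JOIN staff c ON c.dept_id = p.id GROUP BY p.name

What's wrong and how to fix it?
Bug: An inner join excludes parents with zero children

Fix: Switch to LEFT JOIN to retain unmatched parent rows

Corrected query:
SELECT p.name, COUNT(c.id) FROM departments p LEFT JOIN staff c ON c.dept_id = p.id GROUP BY p.name

Result:
name        | COUNT(c.id)
------------+------------
Engineering | 1          
Finance     | 1          
HR          | 1          
Marketing   | 0          
Sales       | 1          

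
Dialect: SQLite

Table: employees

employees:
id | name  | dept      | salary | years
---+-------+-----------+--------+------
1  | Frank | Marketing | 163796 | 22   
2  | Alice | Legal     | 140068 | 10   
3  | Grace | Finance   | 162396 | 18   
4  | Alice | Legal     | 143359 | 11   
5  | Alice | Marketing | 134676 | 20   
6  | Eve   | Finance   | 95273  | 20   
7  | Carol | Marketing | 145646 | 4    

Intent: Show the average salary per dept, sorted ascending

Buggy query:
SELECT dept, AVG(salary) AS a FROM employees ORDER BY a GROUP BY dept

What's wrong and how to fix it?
Bug: ORDER BY appears before GROUP BY; SQL clause order requires GROUP BY first

Fix: Reorder: SELECT … FROM … GROUP BY … ORDER BY …

Corrected query:
SELECT dept, AVG(salary) AS a FROM employees GROUP BY dept ORDER BY a

Result:
dept      | a            
----------+--------------
Finance   | 128834.5     
Legal     | 141713.5     
Marketing | 148039.333333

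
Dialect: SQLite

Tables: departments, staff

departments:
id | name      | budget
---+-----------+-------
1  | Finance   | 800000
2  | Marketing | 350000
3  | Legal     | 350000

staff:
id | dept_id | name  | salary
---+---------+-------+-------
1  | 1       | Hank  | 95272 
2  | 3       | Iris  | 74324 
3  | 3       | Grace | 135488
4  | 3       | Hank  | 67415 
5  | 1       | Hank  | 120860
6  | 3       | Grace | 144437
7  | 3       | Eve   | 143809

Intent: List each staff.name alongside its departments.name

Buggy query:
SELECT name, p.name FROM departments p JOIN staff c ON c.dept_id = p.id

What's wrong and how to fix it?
Bug: Both tables have a 'name' column; the unqualified reference is ambiguous

Fix: Qualify the column with its table alias (c.name)

Corrected query:
SELECT c.name, p.name FROM departments p JOIN staff c ON c.dept_id = p.id

Result:
name  | name   
------+--------
Hank  | Finance
Iris  | Legal  
Grace | Legal  
Hank  | Legal  
Hank  | Finance
Grace | Legal  
Eve   | Legal  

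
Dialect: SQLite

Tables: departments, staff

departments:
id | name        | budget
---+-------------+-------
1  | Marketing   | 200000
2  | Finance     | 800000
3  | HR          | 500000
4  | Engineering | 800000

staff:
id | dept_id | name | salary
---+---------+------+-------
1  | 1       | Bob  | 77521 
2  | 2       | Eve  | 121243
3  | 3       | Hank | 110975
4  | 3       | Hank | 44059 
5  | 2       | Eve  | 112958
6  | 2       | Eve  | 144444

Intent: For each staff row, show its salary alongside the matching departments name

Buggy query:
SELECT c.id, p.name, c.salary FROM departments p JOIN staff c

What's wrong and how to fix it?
Bug: JOIN with no ON clause produces a cartesian product; every staff row pairs with every departments row

Fix: Specify the join condition linking the foreign key to the parent id

Corrected query:
SELECT c.id, p.name, c.salary FROM departments p JOIN staff c ON c.dept_id = p.id

Result:
id | name      | salary
---+-----------+-------
1  | Marketing | 77521 
2  | Finance   | 121243
3  | HR        | 110975
4  | HR        | 44059 
5  | Finance   | 112958
6  | Finance   | 144444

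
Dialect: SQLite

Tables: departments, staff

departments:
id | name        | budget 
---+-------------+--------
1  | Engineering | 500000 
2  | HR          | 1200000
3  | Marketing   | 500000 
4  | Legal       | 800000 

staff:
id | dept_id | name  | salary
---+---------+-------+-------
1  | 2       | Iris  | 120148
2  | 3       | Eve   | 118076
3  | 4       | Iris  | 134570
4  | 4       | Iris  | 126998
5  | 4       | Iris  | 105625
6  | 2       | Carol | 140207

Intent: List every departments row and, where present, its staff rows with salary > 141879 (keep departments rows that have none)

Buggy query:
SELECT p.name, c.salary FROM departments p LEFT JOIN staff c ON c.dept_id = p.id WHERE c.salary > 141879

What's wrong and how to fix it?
Bug: A WHERE condition on the right-hand table after LEFT JOIN drops unmatched parents

Fix: Move the right-table condition into the ON clause so unmatched parents are kept

Corrected query:
SELECT p.name, c.salary FROM departments p LEFT JOIN staff c ON c.dept_id = p.id AND c.salary > 141879

Result:
name        | salary
------------+-------
Engineering | NULL  
HR          | NULL  
Marketing   | NULL  
Legal       | NULL  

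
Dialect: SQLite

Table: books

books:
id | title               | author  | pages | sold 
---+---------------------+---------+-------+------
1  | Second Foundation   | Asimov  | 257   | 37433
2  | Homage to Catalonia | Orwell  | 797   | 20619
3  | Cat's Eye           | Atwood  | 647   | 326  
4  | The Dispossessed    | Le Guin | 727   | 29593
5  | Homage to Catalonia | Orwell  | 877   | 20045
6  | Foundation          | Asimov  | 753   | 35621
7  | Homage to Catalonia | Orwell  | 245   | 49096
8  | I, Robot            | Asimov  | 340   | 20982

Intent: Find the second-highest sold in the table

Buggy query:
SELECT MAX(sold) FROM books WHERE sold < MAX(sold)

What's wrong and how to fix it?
Bug: The inner MAX is an aggregate inside WHERE, which is not allowed

Fix: Compute the overall MAX in a subquery, then take MAX of rows below it

Corrected query:
SELECT MAX(sold) FROM books WHERE sold < (SELECT MAX(sold) FROM books)

Result:
MAX(sold)
---------
37433    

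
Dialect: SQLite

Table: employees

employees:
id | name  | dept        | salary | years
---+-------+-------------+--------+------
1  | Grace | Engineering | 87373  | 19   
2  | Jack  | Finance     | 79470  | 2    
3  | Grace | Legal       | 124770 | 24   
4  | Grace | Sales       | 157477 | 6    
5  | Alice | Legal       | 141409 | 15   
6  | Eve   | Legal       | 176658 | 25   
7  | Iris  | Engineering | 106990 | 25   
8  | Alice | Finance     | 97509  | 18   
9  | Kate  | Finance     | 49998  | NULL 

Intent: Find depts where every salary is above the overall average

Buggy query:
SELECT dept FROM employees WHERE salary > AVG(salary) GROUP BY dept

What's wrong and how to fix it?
Bug: AVG() is an aggregate; it can't sit directly in WHERE

Fix: Use a subquery for AVG and a HAVING MIN(...) filter so the condition holds for every row in the group

Corrected query:
SELECT dept FROM employees GROUP BY dept HAVING MIN(salary) > (SELECT AVG(salary) FROM employees)

Result:
dept 
-----
Legal
Sales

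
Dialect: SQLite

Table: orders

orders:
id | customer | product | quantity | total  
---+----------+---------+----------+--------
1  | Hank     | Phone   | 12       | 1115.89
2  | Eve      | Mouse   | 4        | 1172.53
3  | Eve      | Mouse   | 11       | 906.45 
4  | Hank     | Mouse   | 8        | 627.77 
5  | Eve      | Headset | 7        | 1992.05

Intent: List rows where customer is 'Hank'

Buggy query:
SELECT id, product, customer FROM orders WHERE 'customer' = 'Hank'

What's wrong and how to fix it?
Bug: 'customer' in single quotes is a string literal, not the column; the comparison is literal-vs-literal and never true

Fix: Reference the column as customer without single quotes

Corrected query:
SELECT id, product, customer FROM orders WHERE customer = 'Hank'

Result:
id | product | customer
---+---------+---------
1  | Phone   | Hank    
4  | Mouse   | Hank    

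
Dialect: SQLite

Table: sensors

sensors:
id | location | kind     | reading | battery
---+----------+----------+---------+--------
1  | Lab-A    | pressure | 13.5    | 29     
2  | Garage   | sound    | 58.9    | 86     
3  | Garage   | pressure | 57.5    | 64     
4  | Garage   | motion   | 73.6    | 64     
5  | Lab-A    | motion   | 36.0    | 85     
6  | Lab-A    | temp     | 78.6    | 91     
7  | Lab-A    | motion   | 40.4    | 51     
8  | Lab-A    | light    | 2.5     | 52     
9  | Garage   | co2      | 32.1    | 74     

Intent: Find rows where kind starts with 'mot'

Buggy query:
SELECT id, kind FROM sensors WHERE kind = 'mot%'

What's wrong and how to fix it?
Bug: Wildcards only work with LIKE; '=' treats '%' as a literal character

Fix: Use LIKE for wildcard pattern matching

Corrected query:
SELECT id, kind FROM sensors WHERE kind LIKE 'mot%'

Result:
id | kind  
---+-------
4  | motion
5  | motion
7  | motion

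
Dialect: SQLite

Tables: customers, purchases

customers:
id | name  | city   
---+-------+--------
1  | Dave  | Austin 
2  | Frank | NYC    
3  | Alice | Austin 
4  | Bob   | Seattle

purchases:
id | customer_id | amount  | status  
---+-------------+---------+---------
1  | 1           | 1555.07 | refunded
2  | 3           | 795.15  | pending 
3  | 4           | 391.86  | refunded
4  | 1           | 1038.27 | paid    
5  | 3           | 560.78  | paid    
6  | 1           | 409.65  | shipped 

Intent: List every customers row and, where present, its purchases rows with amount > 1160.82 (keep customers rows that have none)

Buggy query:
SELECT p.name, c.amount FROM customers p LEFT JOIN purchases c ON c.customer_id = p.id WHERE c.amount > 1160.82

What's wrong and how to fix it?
Bug: A WHERE condition on the right-hand table after LEFT JOIN drops unmatched parents

Fix: Move the right-table condition into the ON clause so unmatched parents are kept

Corrected query:
SELECT p.name, c.amount FROM customers p LEFT JOIN purchases c ON c.customer_id = p.id AND c.amount > 1160.82

Result:
name  | amount 
------+--------
Dave  | 1555.07
Frank | NULL   
Alice | NULL   
Bob   | NULL   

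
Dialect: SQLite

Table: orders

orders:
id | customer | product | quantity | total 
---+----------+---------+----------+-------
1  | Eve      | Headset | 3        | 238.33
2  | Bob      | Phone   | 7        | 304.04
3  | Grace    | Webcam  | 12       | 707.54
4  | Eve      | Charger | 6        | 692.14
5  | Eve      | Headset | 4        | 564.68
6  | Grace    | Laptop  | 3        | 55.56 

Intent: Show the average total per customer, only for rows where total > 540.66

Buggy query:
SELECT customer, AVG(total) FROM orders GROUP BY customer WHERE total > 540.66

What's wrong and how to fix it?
Bug: Row-level WHERE must come before GROUP BY in the clause order

Fix: Move the WHERE clause before GROUP BY

Corrected query:
SELECT customer, AVG(total) FROM orders WHERE total > 540.66 GROUP BY customer

Result:
customer | AVG(total)
---------+-----------
Eve      | 628.41    
Grace    | 707.54    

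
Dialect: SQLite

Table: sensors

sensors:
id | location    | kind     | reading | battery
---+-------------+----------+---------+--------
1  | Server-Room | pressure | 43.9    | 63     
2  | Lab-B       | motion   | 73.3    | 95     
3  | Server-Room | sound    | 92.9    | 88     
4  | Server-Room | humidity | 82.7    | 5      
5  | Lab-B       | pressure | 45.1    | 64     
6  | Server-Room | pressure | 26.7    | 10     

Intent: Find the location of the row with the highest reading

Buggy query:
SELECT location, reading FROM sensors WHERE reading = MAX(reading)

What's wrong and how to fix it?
Bug: WHERE is evaluated per row; an aggregate over the whole table isn't defined there

Fix: Wrap MAX in a scalar subquery so WHERE compares against a single value

Corrected query:
SELECT location, reading FROM sensors WHERE reading = (SELECT MAX(reading) FROM sensors)

Result:
location    | reading
------------+--------
Server-Room | 92.9   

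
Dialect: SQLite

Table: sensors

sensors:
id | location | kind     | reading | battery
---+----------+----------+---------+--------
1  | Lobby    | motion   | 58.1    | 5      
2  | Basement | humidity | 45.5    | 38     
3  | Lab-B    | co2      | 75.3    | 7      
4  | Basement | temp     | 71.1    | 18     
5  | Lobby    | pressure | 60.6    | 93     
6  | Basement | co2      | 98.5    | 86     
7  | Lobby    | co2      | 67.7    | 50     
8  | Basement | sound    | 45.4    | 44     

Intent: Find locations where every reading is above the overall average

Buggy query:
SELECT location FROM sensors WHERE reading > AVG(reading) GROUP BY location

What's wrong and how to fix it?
Bug: WHERE evaluates per row before aggregation, so AVG() is unavailable

Fix: Use a subquery for AVG and a HAVING MIN(...) filter so the condition holds for every row in the group

Corrected query:
SELECT location FROM sensors GROUP BY location HAVING MIN(reading) > (SELECT AVG(reading) FROM sensors)

Result:
location
--------
Lab-B   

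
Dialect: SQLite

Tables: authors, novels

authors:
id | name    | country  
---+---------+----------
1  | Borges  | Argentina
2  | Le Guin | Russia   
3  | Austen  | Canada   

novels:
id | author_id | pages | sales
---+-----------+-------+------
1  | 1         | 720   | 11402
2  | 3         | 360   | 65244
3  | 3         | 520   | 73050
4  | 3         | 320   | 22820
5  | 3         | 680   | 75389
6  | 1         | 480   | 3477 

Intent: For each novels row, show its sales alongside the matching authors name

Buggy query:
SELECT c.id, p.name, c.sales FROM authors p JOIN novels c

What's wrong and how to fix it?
Bug: Missing join condition: each novels row is matched to all authors rows instead of just its own

Fix: Add ON c.author_id = p.id to the JOIN

Corrected query:
SELECT c.id, p.name, c.sales FROM authors p JOIN novels c ON c.author_id = p.id

Result:
id | name   | sales
---+--------+------
1  | Borges | 11402
2  | Austen | 65244
3  | Austen | 73050
4  | Austen | 22820
5  | Austen | 75389
6  | Borges | 3477 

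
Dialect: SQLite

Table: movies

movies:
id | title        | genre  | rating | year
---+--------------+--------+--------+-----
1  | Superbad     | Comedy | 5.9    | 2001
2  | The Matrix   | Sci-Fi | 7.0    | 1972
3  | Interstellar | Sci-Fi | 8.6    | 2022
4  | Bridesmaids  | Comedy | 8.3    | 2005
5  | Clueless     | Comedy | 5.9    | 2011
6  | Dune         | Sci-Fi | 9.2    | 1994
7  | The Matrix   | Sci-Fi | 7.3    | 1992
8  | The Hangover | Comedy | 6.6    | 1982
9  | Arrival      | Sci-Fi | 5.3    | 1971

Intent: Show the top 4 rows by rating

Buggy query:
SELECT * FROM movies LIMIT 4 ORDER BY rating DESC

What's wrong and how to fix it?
Bug: ORDER BY cannot follow LIMIT; LIMIT is the final clause

Fix: Sort with ORDER BY, then apply LIMIT

Corrected query:
SELECT * FROM movies ORDER BY rating DESC LIMIT 4

Result:
id | title        | genre  | rating | year
---+--------------+--------+--------+-----
6  | Dune         | Sci-Fi | 9.2    | 1994
3  | Interstellar | Sci-Fi | 8.6    | 2022
4  | Bridesmaids  | Comedy | 8.3    | 2005
7  | The Matrix   | Sci-Fi | 7.3    | 1992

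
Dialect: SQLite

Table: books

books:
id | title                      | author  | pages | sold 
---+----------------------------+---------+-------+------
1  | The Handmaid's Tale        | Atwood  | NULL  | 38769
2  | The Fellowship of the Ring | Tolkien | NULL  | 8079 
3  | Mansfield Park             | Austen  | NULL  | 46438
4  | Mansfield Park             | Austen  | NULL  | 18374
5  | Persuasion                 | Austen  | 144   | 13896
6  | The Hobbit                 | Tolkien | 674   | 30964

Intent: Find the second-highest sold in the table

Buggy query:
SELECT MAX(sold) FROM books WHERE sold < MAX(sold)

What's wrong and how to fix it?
Bug: MAX(sold) on the right of the comparison is an aggregate-in-WHERE error

Fix: Compute the overall MAX in a subquery, then take MAX of rows below it

Corrected query:
SELECT MAX(sold) FROM books WHERE sold < (SELECT MAX(sold) FROM books)

Result:
MAX(sold)
---------
38769    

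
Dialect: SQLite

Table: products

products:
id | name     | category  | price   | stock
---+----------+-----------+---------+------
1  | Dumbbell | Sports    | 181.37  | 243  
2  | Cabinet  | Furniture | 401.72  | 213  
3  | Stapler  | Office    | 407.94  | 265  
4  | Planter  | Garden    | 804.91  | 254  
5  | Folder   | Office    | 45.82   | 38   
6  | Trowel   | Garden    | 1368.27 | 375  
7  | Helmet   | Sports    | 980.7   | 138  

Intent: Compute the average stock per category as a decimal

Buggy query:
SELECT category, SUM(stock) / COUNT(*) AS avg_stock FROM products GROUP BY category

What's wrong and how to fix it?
Bug: SUM(stock) and COUNT(*) are both integers; the division truncates the fractional part

Fix: Cast one side to REAL so the division keeps the fractional part

Corrected query:
SELECT category, SUM(stock) * 1.0 / COUNT(*) AS avg_stock FROM products GROUP BY category

Result:
category  | avg_stock
----------+----------
Furniture | 213      
Garden    | 314.5    
Office    | 151.5    
Sports    | 190.5    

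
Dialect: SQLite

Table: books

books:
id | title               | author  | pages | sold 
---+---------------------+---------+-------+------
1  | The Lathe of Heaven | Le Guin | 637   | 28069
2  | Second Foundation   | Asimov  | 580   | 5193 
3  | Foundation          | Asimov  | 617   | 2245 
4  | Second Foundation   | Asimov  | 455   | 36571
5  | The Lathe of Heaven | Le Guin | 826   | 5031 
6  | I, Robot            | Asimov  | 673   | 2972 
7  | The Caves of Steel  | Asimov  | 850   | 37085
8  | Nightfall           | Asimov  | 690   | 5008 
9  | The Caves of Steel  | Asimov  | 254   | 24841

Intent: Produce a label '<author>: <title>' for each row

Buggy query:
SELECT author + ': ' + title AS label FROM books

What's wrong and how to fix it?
Bug: SQLite uses || for string concatenation; + coerces text to numbers (yielding 0)

Fix: Replace + with || to concatenate text

Corrected query:
SELECT author || ': ' || title AS label FROM books

Result:
label                       
----------------------------
Le Guin: The Lathe of Heaven
Asimov: Second Foundation   
Asimov: Foundation          
Asimov: Second Foundation   
Le Guin: The Lathe of Heaven
Asimov: I, Robot            
Asimov: The Caves of Steel  
Asimov: Nightfall           
Asimov: The Caves of Steel  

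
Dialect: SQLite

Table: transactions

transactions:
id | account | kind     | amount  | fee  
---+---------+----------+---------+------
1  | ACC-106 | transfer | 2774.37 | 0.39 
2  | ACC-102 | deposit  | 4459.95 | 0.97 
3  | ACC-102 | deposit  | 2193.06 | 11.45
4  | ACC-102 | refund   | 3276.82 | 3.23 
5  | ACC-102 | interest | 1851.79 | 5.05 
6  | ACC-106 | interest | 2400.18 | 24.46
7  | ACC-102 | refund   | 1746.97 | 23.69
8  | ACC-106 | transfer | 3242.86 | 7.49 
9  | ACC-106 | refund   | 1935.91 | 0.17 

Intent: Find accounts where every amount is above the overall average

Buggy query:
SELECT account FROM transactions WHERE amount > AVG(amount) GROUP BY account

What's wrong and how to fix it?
Bug: WHERE evaluates per row before aggregation, so AVG() is unavailable

Fix: Compute the overall average in a scalar subquery and compare each group's MIN against it in HAVING

Corrected query:
SELECT account FROM transactions GROUP BY account HAVING MIN(amount) > (SELECT AVG(amount) FROM transactions)

Result:
(no rows)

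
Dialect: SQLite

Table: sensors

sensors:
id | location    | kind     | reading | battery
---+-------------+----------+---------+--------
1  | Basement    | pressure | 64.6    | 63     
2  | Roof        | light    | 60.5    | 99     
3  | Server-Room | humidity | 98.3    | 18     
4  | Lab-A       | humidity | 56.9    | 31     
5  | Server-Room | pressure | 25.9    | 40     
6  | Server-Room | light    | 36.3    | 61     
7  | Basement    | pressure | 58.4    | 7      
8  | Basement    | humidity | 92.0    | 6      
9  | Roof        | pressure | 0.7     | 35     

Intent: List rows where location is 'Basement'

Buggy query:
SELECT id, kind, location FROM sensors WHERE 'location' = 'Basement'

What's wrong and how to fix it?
Bug: 'location' in single quotes is a string literal, not the column; the comparison is literal-vs-literal and never true

Fix: Remove the quotes around the column name (or use double quotes for an identifier)

Corrected query:
SELECT id, kind, location FROM sensors WHERE location = 'Basement'

Result:
id | kind     | location
---+----------+---------
1  | pressure | Basement
7  | pressure | Basement
8  | humidity | Basement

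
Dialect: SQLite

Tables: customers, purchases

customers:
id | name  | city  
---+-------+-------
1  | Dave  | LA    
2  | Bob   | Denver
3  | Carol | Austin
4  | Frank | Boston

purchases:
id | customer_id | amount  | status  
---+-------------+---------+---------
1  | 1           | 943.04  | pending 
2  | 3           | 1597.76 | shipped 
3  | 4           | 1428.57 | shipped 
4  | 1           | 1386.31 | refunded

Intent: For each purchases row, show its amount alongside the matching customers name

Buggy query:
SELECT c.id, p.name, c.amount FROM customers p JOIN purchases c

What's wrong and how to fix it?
Bug: Missing join condition: each purchases row is matched to all customers rows instead of just its own

Fix: Specify the join condition linking the foreign key to the parent id

Corrected query:
SELECT c.id, p.name, c.amount FROM customers p JOIN purchases c ON c.customer_id = p.id

Result:
id | name  | amount 
---+-------+--------
1  | Dave  | 943.04 
2  | Carol | 1597.76
3  | Frank | 1428.57
4  | Dave  | 1386.31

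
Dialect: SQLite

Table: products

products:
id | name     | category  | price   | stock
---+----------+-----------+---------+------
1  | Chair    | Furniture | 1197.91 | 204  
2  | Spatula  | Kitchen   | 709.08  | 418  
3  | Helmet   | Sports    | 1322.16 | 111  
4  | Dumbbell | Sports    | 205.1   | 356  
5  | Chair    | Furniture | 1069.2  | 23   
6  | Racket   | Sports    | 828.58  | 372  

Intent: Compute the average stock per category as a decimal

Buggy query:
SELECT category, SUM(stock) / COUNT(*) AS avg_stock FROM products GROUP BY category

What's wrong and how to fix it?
Bug: SUM(stock) and COUNT(*) are both integers; the division truncates the fractional part

Fix: Cast one side to REAL so the division keeps the fractional part

Corrected query:
SELECT category, SUM(stock) * 1.0 / COUNT(*) AS avg_stock FROM products GROUP BY category

Result:
category  | avg_stock 
----------+-----------
Furniture | 113.5     
Kitchen   | 418       
Sports    | 279.666667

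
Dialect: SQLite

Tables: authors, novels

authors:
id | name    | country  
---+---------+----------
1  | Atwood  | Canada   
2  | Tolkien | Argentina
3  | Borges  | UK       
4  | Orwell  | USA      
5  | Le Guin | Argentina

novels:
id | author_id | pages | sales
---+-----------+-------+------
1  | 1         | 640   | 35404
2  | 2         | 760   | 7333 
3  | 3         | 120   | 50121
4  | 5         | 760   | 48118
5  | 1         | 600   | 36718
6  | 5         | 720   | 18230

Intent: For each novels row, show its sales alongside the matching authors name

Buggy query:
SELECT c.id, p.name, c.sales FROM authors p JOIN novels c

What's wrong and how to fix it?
Bug: Missing join condition: each novels row is matched to all authors rows instead of just its own

Fix: Add ON c.author_id = p.id to the JOIN

Corrected query:
SELECT c.id, p.name, c.sales FROM authors p JOIN novels c ON c.author_id = p.id

Result:
id | name    | sales
---+---------+------
1  | Atwood  | 35404
2  | Tolkien | 7333 
3  | Borges  | 50121
4  | Le Guin | 48118
5  | Atwood  | 36718
6  | Le Guin | 18230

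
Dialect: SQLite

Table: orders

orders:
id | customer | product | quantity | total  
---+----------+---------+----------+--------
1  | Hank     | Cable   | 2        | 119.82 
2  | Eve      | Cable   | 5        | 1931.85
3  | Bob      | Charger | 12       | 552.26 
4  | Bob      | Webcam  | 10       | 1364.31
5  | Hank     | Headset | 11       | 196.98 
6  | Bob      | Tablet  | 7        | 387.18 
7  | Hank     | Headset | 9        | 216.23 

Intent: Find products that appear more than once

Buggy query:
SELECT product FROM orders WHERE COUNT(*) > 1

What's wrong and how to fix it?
Bug: WHERE can't reference COUNT(*); aggregates are computed after WHERE

Fix: Group first, then use HAVING for the count condition

Corrected query:
SELECT product FROM orders GROUP BY product HAVING COUNT(*) > 1

Result:
product
-------
Cable  
Headset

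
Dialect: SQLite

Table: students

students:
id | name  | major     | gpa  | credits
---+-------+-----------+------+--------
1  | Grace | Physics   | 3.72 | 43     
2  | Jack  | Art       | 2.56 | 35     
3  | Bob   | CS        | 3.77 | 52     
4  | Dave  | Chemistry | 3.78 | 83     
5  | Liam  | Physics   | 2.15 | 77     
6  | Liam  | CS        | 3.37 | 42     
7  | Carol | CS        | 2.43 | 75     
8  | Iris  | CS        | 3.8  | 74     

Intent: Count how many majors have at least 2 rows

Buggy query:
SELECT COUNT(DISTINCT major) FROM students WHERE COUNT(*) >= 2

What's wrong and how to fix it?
Bug: COUNT(*) cannot appear in WHERE; the per-group count doesn't exist yet

Fix: Use a subquery that GROUPs and filters with HAVING, then count its rows

Corrected query:
SELECT COUNT(*) FROM (SELECT major FROM students GROUP BY major HAVING COUNT(*) >= 2)

Result:
COUNT(*)
--------
2       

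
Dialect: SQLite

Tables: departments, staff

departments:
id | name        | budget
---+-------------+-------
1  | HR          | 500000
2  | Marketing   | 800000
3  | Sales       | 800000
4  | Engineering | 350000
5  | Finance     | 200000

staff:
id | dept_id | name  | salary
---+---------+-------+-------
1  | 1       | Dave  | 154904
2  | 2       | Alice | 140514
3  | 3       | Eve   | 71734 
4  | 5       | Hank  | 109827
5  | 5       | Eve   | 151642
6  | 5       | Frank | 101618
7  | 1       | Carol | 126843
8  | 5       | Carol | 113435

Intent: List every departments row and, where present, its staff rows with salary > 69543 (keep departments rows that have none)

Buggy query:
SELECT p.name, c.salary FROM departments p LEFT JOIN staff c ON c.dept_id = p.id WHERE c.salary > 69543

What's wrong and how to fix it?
Bug: Filtering c.salary in WHERE discards the NULL rows produced by LEFT JOIN, turning it into an inner join

Fix: Put 'c.salary > 69543' in the JOIN's ON clause instead of WHERE

Corrected query:
SELECT p.name, c.salary FROM departments p LEFT JOIN staff c ON c.dept_id = p.id AND c.salary > 69543

Result:
name        | salary
------------+-------
HR          | 126843
HR          | 154904
Marketing   | 140514
Sales       | 71734 
Engineering | NULL  
Finance     | 101618
Finance     | 109827
Finance     | 113435
Finance     | 151642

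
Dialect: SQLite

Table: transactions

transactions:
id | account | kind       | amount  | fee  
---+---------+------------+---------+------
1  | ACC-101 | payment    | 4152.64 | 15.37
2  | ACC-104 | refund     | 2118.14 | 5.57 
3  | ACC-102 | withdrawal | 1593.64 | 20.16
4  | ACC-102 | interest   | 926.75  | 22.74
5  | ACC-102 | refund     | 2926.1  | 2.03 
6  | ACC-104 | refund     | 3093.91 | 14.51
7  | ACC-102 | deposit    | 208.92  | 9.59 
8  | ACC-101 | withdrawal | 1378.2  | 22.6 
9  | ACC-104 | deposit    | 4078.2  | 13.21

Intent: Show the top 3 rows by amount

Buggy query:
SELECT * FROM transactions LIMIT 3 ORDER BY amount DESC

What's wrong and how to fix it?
Bug: LIMIT must come after ORDER BY

Fix: Sort with ORDER BY, then apply LIMIT

Corrected query:
SELECT * FROM transactions ORDER BY amount DESC LIMIT 3

Result:
id | account | kind    | amount  | fee  
---+---------+---------+---------+------
1  | ACC-101 | payment | 4152.64 | 15.37
9  | ACC-104 | deposit | 4078.2  | 13.21
6  | ACC-104 | refund  | 3093.91 | 14.51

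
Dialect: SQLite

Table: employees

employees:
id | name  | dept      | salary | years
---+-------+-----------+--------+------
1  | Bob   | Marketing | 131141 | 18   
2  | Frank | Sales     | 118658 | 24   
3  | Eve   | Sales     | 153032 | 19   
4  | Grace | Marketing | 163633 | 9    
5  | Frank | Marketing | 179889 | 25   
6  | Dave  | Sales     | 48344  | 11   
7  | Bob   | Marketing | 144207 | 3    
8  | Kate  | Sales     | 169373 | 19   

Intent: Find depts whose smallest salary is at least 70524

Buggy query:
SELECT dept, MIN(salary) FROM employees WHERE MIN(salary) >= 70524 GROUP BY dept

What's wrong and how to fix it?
Bug: MIN() in WHERE is a misuse of aggregate

Fix: Use HAVING for the per-group MIN condition

Corrected query:
SELECT dept, MIN(salary) FROM employees GROUP BY dept HAVING MIN(salary) >= 70524

Result:
dept      | MIN(salary)
----------+------------
Marketing | 131141     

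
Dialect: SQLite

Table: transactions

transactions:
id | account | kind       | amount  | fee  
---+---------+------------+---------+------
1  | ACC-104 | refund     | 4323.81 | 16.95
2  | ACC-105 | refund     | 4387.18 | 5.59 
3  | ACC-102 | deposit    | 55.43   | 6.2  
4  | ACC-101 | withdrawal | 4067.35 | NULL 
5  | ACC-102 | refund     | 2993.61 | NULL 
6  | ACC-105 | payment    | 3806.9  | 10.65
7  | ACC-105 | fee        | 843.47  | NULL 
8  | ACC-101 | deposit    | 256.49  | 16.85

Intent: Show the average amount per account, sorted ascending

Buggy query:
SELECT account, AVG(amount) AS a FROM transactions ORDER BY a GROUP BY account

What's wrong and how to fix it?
Bug: ORDER BY appears before GROUP BY; SQL clause order requires GROUP BY first

Fix: Move ORDER BY to the end, after GROUP BY

Corrected query:
SELECT account, AVG(amount) AS a FROM transactions GROUP BY account ORDER BY a

Result:
account | a          
--------+------------
ACC-102 | 1524.52    
ACC-101 | 2161.92    
ACC-105 | 3012.516667
ACC-104 | 4323.81    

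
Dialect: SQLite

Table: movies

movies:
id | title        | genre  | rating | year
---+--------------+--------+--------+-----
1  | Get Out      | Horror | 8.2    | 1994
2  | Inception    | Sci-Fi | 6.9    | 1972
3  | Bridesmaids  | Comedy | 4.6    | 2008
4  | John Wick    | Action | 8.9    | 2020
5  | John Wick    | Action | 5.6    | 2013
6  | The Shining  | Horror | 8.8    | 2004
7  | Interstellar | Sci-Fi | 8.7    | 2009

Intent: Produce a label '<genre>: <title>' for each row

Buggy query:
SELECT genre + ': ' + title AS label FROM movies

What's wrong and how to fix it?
Bug: '+' is numeric addition; on text columns SQLite converts them to 0 instead of concatenating

Fix: Replace + with || to concatenate text

Corrected query:
SELECT genre || ': ' || title AS label FROM movies

Result:
label               
--------------------
Horror: Get Out     
Sci-Fi: Inception   
Comedy: Bridesmaids 
Action: John Wick   
Action: John Wick   
Horror: The Shining 
Sci-Fi: Interstellar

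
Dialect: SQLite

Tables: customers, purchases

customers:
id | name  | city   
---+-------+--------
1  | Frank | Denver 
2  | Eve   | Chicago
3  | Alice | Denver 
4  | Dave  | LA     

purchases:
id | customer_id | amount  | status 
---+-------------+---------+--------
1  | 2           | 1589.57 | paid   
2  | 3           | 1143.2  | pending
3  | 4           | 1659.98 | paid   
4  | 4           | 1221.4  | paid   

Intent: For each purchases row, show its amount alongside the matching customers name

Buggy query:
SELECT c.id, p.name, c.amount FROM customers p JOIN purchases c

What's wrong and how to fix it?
Bug: Missing join condition: each purchases row is matched to all customers rows instead of just its own

Fix: Specify the join condition linking the foreign key to the parent id

Corrected query:
SELECT c.id, p.name, c.amount FROM customers p JOIN purchases c ON c.customer_id = p.id

Result:
id | name  | amount 
---+-------+--------
1  | Eve   | 1589.57
2  | Alice | 1143.2 
3  | Dave  | 1659.98
4  | Dave  | 1221.4 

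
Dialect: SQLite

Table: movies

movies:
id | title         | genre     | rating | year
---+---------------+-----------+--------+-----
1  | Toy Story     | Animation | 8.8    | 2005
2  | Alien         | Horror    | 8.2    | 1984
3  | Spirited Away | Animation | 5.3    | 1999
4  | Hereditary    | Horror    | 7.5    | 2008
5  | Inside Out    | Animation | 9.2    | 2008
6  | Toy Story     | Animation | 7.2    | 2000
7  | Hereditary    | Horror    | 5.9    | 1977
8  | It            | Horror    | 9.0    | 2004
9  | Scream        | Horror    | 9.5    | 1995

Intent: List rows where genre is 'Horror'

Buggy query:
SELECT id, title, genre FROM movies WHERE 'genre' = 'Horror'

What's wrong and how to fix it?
Bug: Single quotes denote string literals in SQL; the column name is being compared as a constant string

Fix: Reference the column as genre without single quotes

Corrected query:
SELECT id, title, genre FROM movies WHERE genre = 'Horror'

Result:
id | title      | genre 
---+------------+-------
2  | Alien      | Horror
4  | Hereditary | Horror
7  | Hereditary | Horror
8  | It         | Horror
9  | Scream     | Horror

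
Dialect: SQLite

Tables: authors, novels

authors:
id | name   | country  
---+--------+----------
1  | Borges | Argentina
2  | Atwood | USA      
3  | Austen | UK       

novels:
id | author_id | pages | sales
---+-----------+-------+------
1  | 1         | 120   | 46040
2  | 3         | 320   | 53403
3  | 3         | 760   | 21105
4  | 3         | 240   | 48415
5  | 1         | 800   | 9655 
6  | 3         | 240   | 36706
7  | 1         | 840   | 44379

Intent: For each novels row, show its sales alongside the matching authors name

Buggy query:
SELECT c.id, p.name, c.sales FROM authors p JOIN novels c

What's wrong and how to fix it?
Bug: JOIN with no ON clause produces a cartesian product; every novels row pairs with every authors row

Fix: Add ON c.author_id = p.id to the JOIN

Corrected query:
SELECT c.id, p.name, c.sales FROM authors p JOIN novels c ON c.author_id = p.id

Result:
id | name   | sales
---+--------+------
1  | Borges | 46040
2  | Austen | 53403
3  | Austen | 21105
4  | Austen | 48415
5  | Borges | 9655 
6  | Austen | 36706
7  | Borges | 44379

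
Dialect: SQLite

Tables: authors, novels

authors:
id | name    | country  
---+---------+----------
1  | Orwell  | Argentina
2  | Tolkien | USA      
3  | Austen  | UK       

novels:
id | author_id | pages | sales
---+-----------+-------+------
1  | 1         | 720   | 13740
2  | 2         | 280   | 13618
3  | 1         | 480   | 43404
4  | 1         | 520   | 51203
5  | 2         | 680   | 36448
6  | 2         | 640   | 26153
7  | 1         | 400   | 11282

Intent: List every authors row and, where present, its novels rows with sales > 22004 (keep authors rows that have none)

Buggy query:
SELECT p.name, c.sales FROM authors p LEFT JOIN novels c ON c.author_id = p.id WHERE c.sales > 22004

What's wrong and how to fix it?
Bug: A WHERE condition on the right-hand table after LEFT JOIN drops unmatched parents

Fix: Move the right-table condition into the ON clause so unmatched parents are kept

Corrected query:
SELECT p.name, c.sales FROM authors p LEFT JOIN novels c ON c.author_id = p.id AND c.sales > 22004

Result:
name    | sales
--------+------
Orwell  | 43404
Orwell  | 51203
Tolkien | 26153
Tolkien | 36448
Austen  | NULL 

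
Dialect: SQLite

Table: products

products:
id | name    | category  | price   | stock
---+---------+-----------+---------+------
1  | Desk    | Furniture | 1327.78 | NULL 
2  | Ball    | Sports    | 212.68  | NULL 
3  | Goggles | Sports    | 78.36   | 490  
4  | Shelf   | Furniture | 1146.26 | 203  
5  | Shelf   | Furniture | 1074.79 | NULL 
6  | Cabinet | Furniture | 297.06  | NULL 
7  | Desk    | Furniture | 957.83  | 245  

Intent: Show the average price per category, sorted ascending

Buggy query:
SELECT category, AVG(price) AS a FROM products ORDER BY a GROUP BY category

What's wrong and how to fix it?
Bug: ORDER BY appears before GROUP BY; SQL clause order requires GROUP BY first

Fix: Reorder: SELECT … FROM … GROUP BY … ORDER BY …

Corrected query:
SELECT category, AVG(price) AS a FROM products GROUP BY category ORDER BY a

Result:
category  | a      
----------+--------
Sports    | 145.52 
Furniture | 960.744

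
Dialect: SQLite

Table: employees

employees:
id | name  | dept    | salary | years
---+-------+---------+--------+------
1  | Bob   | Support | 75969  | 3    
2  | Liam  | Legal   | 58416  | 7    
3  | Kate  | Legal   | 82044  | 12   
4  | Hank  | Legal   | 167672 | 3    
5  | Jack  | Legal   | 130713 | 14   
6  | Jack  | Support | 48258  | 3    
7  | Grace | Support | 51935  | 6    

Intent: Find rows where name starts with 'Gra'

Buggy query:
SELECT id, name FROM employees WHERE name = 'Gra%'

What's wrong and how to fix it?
Bug: '=' compares the literal string including the % character; pattern matching needs LIKE

Fix: Replace '=' with LIKE so 'Gra%' is treated as a pattern

Corrected query:
SELECT id, name FROM employees WHERE name LIKE 'Gra%'

Result:
id | name 
---+------
7  | Grace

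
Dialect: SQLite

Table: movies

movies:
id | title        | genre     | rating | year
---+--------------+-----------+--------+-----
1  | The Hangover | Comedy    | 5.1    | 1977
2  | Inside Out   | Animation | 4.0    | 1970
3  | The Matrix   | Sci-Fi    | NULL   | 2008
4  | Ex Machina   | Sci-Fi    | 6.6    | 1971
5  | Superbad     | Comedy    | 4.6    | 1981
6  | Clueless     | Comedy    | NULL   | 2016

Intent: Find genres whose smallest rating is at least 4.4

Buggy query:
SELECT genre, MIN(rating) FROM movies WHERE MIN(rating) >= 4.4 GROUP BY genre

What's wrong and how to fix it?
Bug: Aggregates like MIN are computed per group after WHERE runs

Fix: Replace WHERE with HAVING after the GROUP BY

Corrected query:
SELECT genre, MIN(rating) FROM movies GROUP BY genre HAVING MIN(rating) >= 4.4

Result:
genre  | MIN(rating)
-------+------------
Comedy | 4.6        
Sci-Fi | 6.6        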